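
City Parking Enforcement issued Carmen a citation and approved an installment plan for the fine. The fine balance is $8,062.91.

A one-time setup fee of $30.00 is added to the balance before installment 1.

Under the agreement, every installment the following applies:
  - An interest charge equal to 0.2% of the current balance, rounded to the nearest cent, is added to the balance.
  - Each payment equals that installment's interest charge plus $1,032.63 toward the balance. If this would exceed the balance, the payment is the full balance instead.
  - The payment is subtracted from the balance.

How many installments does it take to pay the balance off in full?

8

Installment 1: opening $8,092.91; interest $16.19 → $8,109.10; payment $1,048.82; balance $7,060.28
Installment 2: opening $7,060.28; interest $14.12 → $7,074.40; payment $1,046.75; balance $6,027.65
Installment 3: opening $6,027.65; interest $12.06 → $6,039.71; payment $1,044.69; balance $4,995.02
Installment 4: opening $4,995.02; interest $9.99 → $5,005.01; payment $1,042.62; balance $3,962.39
Installment 5: opening $3,962.39; interest $7.92 → $3,970.31; payment $1,040.55; balance $2,929.76
Installment 6: opening $2,929.76; interest $5.86 → $2,935.62; payment $1,038.49; balance $1,897.13
Installment 7: opening $1,897.13; interest $3.79 → $1,900.92; payment $1,036.42; balance $864.50
Installment 8: opening $864.50; interest $1.73 → $866.23; payment $866.23; balance $0.00
Balance reaches $0.00 in installment 8.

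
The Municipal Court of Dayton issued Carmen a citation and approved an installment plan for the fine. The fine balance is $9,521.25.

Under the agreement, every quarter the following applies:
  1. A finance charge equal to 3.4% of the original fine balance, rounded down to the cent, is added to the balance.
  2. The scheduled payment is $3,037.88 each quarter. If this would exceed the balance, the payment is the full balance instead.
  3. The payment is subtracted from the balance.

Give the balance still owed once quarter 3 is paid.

Quarter 1: $9,521.25 +$323.72 interest = $9,844.97; pay $3,037.88 → $6,807.09
Quarter 2: $6,807.09 +$323.72 interest = $7,130.81; pay $3,037.88 → $4,092.93
Quarter 3: $4,092.93 +$323.72 interest = $4,416.65; pay $3,037.88 → $1,378.77

$1,378.77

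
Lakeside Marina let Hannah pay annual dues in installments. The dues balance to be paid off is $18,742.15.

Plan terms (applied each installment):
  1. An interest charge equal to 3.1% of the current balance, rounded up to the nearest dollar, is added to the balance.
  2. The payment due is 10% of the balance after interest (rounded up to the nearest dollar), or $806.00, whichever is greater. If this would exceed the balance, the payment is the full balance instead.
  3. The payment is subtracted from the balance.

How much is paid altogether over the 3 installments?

Installment 1: opening $18,742.15; interest $582.00 → $19,324.15; payment $1,933.00; balance $17,391.15
Installment 2: opening $17,391.15; interest $540.00 → $17,931.15; payment $1,794.00; balance $16,137.15
Installment 3: opening $16,137.15; interest $501.00 → $16,638.15; payment $1,664.00; balance $14,974.15
Total paid: $5,391.00

$5,391.00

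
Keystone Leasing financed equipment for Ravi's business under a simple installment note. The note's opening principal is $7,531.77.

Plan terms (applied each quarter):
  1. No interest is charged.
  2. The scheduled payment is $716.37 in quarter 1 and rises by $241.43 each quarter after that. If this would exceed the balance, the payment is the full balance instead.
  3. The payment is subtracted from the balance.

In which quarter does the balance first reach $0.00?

6

Quarter 1: opening $7,531.77; payment $716.37; balance $6,815.40
Quarter 2: opening $6,815.40; payment $957.80; balance $5,857.60
Quarter 3: opening $5,857.60; payment $1,199.23; balance $4,658.37
Quarter 4: opening $4,658.37; payment $1,440.66; balance $3,217.71
Quarter 5: opening $3,217.71; payment $1,682.09; balance $1,535.62
Quarter 6: opening $1,535.62; payment $1,535.62; balance $0.00
Balance reaches $0.00 in quarter 6.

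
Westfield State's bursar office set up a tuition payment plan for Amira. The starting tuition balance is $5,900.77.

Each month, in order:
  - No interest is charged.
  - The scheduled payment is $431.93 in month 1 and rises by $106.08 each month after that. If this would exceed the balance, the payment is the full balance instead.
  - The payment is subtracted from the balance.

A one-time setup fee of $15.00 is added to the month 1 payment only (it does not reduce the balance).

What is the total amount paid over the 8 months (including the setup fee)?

Month 1: $5,900.77 − $431.93 (+ $15.00 fee) → $5,468.84
Month 2: $5,468.84 − $538.01 → $4,930.83
Month 3: $4,930.83 − $644.09 → $4,286.74
Month 4: $4,286.74 − $750.17 → $3,536.57
Month 5: $3,536.57 − $856.25 → $2,680.32
Month 6: $2,680.32 − $962.33 → $1,717.99
Month 7: $1,717.99 − $1,068.41 → $649.58
Month 8: $649.58 − $649.58 → $0.00
Total paid: $5,915.77

$5,915.77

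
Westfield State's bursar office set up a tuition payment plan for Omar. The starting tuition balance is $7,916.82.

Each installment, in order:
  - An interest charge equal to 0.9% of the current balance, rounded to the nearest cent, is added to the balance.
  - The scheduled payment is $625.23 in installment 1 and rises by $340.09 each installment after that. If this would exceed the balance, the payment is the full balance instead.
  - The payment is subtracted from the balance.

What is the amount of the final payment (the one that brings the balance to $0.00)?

Installment 1: $7,916.82 +$71.25 interest = $7,988.07; pay $625.23 → $7,362.84
Installment 2: $7,362.84 +$66.27 interest = $7,429.11; pay $965.32 → $6,463.79
Installment 3: $6,463.79 +$58.17 interest = $6,521.96; pay $1,305.41 → $5,216.55
Installment 4: $5,216.55 +$46.95 interest = $5,263.50; pay $1,645.50 → $3,618.00
Installment 5: $3,618.00 +$32.56 interest = $3,650.56; pay $1,985.59 → $1,664.97
Installment 6: $1,664.97 +$14.98 interest = $1,679.95; pay $1,679.95 → $0.00

$1,679.95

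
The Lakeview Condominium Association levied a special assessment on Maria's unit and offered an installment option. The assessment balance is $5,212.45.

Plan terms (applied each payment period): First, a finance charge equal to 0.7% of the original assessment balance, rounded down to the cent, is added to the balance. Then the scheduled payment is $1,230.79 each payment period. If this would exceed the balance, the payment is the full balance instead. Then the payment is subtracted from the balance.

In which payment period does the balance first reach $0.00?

5

Payment period 1: opening $5,212.45; interest $36.48 → $5,248.93; payment $1,230.79; balance $4,018.14
Payment period 2: opening $4,018.14; interest $36.48 → $4,054.62; payment $1,230.79; balance $2,823.83
Payment period 3: opening $2,823.83; interest $36.48 → $2,860.31; payment $1,230.79; balance $1,629.52
Payment period 4: opening $1,629.52; interest $36.48 → $1,666.00; payment $1,230.79; balance $435.21
Payment period 5: opening $435.21; interest $36.48 → $471.69; payment $471.69; balance $0.00
Balance reaches $0.00 in payment period 5.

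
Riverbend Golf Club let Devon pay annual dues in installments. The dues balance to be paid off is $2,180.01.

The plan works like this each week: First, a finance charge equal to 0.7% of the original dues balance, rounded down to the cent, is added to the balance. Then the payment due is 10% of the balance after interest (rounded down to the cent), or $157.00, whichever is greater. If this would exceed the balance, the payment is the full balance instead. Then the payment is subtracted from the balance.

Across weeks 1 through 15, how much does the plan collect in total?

Week 1: opening $2,180.01; interest $15.26 → $2,195.27; payment $219.52; balance $1,975.75
Week 2: opening $1,975.75; interest $15.26 → $1,991.01; payment $199.10; balance $1,791.91
Week 3: opening $1,791.91; interest $15.26 → $1,807.17; payment $180.71; balance $1,626.46
Week 4: opening $1,626.46; interest $15.26 → $1,641.72; payment $164.17; balance $1,477.55
Week 5: opening $1,477.55; interest $15.26 → $1,492.81; payment $157.00; balance $1,335.81
Week 6: opening $1,335.81; interest $15.26 → $1,351.07; payment $157.00; balance $1,194.07
Week 7: opening $1,194.07; interest $15.26 → $1,209.33; payment $157.00; balance $1,052.33
Week 8: opening $1,052.33; interest $15.26 → $1,067.59; payment $157.00; balance $910.59
Week 9: opening $910.59; interest $15.26 → $925.85; payment $157.00; balance $768.85
Week 10: opening $768.85; interest $15.26 → $784.11; payment $157.00; balance $627.11
Week 11: opening $627.11; interest $15.26 → $642.37; payment $157.00; balance $485.37
Week 12: opening $485.37; interest $15.26 → $500.63; payment $157.00; balance $343.63
Week 13: opening $343.63; interest $15.26 → $358.89; payment $157.00; balance $201.89
Week 14: opening $201.89; interest $15.26 → $217.15; payment $157.00; balance $60.15
Week 15: opening $60.15; interest $15.26 → $75.41; payment $75.41; balance $0.00
Total paid: $2,408.91

$2,408.91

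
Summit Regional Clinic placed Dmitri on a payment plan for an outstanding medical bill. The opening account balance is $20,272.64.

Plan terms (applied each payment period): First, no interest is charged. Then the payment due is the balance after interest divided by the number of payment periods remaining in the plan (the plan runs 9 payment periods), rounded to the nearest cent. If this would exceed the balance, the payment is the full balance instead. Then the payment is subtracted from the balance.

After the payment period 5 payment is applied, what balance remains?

$9,010.06

Payment period 1: opening $20,272.64; payment $2,252.52; balance $18,020.12
Payment period 2: opening $18,020.12; payment $2,252.52; balance $15,767.60
Payment period 3: opening $15,767.60; payment $2,252.51; balance $13,515.09
Payment period 4: opening $13,515.09; payment $2,252.52; balance $11,262.57
Payment period 5: opening $11,262.57; payment $2,252.51; balance $9,010.06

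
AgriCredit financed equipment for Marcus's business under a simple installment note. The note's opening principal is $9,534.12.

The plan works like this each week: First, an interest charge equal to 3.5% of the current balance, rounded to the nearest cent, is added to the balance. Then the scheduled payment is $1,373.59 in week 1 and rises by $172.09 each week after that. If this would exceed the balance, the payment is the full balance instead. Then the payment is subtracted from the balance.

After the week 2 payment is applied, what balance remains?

$7,245.84

Week 1: opening $9,534.12; interest $333.69 → $9,867.81; payment $1,373.59; balance $8,494.22
Week 2: opening $8,494.22; interest $297.30 → $8,791.52; payment $1,545.68; balance $7,245.84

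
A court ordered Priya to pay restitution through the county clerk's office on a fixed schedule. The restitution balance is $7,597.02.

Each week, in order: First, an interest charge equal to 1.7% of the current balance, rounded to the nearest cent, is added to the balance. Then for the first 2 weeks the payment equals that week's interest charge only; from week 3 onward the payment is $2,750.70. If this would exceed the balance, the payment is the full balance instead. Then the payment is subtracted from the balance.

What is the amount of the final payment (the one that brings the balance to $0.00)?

# | Opening | Interest | Payment | End bal
1 | $7,597.02 | $129.15 | $129.15 | $7,597.02
2 | $7,597.02 | $129.15 | $129.15 | $7,597.02
3 | $7,597.02 | $129.15 | $2,750.70 | $4,975.47
4 | $4,975.47 | $84.58 | $2,750.70 | $2,309.35
5 | $2,309.35 | $39.26 | $2,348.61 | $0.00

$2,348.61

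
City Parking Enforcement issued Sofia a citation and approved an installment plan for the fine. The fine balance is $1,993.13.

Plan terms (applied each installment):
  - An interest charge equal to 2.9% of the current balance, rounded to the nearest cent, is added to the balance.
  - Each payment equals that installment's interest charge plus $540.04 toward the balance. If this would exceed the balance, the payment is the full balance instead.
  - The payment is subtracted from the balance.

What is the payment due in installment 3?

Installment 1: $1,993.13 +$57.80 interest = $2,050.93; pay $597.84 → $1,453.09
Installment 2: $1,453.09 +$42.14 interest = $1,495.23; pay $582.18 → $913.05
Installment 3: $913.05 +$26.48 interest = $939.53; pay $566.52 → $373.01

$566.52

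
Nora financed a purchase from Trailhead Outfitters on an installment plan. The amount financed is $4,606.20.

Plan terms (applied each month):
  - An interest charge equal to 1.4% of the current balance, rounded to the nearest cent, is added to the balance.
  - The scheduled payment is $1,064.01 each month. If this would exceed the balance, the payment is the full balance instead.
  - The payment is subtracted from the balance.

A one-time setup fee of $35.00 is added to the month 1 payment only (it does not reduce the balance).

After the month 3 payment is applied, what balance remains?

$1,565.45

# | Opening | Interest | Payment | Fee | End bal
1 | $4,606.20 | $64.49 | $1,064.01 | $35.00 | $3,606.68
2 | $3,606.68 | $50.49 | $1,064.01 | — | $2,593.16
3 | $2,593.16 | $36.30 | $1,064.01 | — | $1,565.45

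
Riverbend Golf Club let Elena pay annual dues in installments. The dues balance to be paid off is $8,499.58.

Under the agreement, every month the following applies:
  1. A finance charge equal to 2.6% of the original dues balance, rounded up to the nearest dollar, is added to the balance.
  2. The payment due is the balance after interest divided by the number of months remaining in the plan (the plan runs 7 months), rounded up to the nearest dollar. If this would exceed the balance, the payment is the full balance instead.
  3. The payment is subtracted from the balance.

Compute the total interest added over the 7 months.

$1,547.00

Month 1: $8,499.58 +$221.00 interest = $8,720.58; pay $1,246.00 → $7,474.58
Month 2: $7,474.58 +$221.00 interest = $7,695.58; pay $1,283.00 → $6,412.58
Month 3: $6,412.58 +$221.00 interest = $6,633.58; pay $1,327.00 → $5,306.58
Month 4: $5,306.58 +$221.00 interest = $5,527.58; pay $1,382.00 → $4,145.58
Month 5: $4,145.58 +$221.00 interest = $4,366.58; pay $1,456.00 → $2,910.58
Month 6: $2,910.58 +$221.00 interest = $3,131.58; pay $1,566.00 → $1,565.58
Month 7: $1,565.58 +$221.00 interest = $1,786.58; pay $1,786.58 → $0.00
Total interest: $221.00 + $221.00 + $221.00 + $221.00 + $221.00 + $221.00 + $221.00 = $1,547.00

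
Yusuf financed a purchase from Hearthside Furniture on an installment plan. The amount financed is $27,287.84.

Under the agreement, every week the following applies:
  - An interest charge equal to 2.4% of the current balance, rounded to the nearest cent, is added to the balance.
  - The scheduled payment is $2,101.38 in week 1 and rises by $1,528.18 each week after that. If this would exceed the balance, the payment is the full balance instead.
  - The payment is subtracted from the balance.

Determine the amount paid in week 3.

$5,157.74

Week 1: opening $27,287.84; interest $654.91 → $27,942.75; payment $2,101.38; balance $25,841.37
Week 2: opening $25,841.37; interest $620.19 → $26,461.56; payment $3,629.56; balance $22,832.00
Week 3: opening $22,832.00; interest $547.97 → $23,379.97; payment $5,157.74; balance $18,222.23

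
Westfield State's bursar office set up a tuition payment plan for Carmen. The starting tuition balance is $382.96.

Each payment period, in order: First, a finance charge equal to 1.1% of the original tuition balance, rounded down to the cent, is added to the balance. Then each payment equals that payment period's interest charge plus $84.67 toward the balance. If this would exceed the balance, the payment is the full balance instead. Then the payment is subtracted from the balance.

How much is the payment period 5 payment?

# | Opening | Interest | Payment | End bal
1 | $382.96 | $4.21 | $88.88 | $298.29
2 | $298.29 | $4.21 | $88.88 | $213.62
3 | $213.62 | $4.21 | $88.88 | $128.95
4 | $128.95 | $4.21 | $88.88 | $44.28
5 | $44.28 | $4.21 | $48.49 | $0.00

$48.49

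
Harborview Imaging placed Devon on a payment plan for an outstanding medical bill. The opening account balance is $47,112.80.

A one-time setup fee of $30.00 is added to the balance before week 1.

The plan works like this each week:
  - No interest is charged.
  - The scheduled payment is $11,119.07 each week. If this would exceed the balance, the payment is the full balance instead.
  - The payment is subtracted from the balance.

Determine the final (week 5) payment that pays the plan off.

Week 1: opening $47,142.80; payment $11,119.07; balance $36,023.73
Week 2: opening $36,023.73; payment $11,119.07; balance $24,904.66
Week 3: opening $24,904.66; payment $11,119.07; balance $13,785.59
Week 4: opening $13,785.59; payment $11,119.07; balance $2,666.52
Week 5: opening $2,666.52; payment $2,666.52; balance $0.00

$2,666.52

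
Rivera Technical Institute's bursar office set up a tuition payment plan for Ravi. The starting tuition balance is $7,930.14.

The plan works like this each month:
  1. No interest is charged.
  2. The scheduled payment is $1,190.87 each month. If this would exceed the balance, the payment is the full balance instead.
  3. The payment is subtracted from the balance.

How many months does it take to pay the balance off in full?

7

Month 1: opening $7,930.14; payment $1,190.87; balance $6,739.27
Month 2: opening $6,739.27; payment $1,190.87; balance $5,548.40
Month 3: opening $5,548.40; payment $1,190.87; balance $4,357.53
Month 4: opening $4,357.53; payment $1,190.87; balance $3,166.66
Month 5: opening $3,166.66; payment $1,190.87; balance $1,975.79
Month 6: opening $1,975.79; payment $1,190.87; balance $784.92
Month 7: opening $784.92; payment $784.92; balance $0.00
Balance reaches $0.00 in month 7.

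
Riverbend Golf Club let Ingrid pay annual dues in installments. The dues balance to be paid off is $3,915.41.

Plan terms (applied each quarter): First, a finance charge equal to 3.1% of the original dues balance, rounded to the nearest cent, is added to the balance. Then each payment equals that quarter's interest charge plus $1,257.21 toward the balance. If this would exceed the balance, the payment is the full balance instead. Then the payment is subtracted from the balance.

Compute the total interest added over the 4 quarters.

# | Opening | Interest | Payment | End bal
1 | $3,915.41 | $121.38 | $1,378.59 | $2,658.20
2 | $2,658.20 | $121.38 | $1,378.59 | $1,400.99
3 | $1,400.99 | $121.38 | $1,378.59 | $143.78
4 | $143.78 | $121.38 | $265.16 | $0.00
Total interest: $121.38 + $121.38 + $121.38 + $121.38 = $485.52

$485.52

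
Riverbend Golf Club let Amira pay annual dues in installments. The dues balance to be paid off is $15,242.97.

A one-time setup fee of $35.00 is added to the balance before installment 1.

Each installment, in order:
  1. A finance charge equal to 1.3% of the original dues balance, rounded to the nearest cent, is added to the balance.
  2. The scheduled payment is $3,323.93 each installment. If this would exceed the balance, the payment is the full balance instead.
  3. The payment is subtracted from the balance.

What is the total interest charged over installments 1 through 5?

$990.80

# | Opening | Interest | Payment | End bal
1 | $15,277.97 | $198.16 | $3,323.93 | $12,152.20
2 | $12,152.20 | $198.16 | $3,323.93 | $9,026.43
3 | $9,026.43 | $198.16 | $3,323.93 | $5,900.66
4 | $5,900.66 | $198.16 | $3,323.93 | $2,774.89
5 | $2,774.89 | $198.16 | $2,973.05 | $0.00
Total interest: $198.16 + $198.16 + $198.16 + $198.16 + $198.16 = $990.80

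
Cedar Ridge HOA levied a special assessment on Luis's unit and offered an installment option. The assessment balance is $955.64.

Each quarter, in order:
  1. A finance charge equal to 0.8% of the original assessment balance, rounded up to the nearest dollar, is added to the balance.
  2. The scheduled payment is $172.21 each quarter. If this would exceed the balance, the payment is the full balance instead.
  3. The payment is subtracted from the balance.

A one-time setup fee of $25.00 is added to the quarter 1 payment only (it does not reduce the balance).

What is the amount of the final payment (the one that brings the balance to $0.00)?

$142.59

Quarter 1: opening $955.64; interest $8.00 → $963.64; payment $172.21 (+ $25.00 fee); balance $791.43
Quarter 2: opening $791.43; interest $8.00 → $799.43; payment $172.21; balance $627.22
Quarter 3: opening $627.22; interest $8.00 → $635.22; payment $172.21; balance $463.01
Quarter 4: opening $463.01; interest $8.00 → $471.01; payment $172.21; balance $298.80
Quarter 5: opening $298.80; interest $8.00 → $306.80; payment $172.21; balance $134.59
Quarter 6: opening $134.59; interest $8.00 → $142.59; payment $142.59; balance $0.00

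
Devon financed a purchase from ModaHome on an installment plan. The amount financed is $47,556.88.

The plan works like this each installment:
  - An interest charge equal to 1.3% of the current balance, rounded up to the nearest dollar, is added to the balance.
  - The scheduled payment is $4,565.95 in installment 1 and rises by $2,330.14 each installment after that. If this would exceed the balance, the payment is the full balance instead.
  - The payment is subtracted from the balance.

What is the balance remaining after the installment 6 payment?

$0.00

# | Opening | Interest | Payment | End bal
1 | $47,556.88 | $619.00 | $4,565.95 | $43,609.93
2 | $43,609.93 | $567.00 | $6,896.09 | $37,280.84
3 | $37,280.84 | $485.00 | $9,226.23 | $28,539.61
4 | $28,539.61 | $372.00 | $11,556.37 | $17,355.24
5 | $17,355.24 | $226.00 | $13,886.51 | $3,694.73
6 | $3,694.73 | $49.00 | $3,743.73 | $0.00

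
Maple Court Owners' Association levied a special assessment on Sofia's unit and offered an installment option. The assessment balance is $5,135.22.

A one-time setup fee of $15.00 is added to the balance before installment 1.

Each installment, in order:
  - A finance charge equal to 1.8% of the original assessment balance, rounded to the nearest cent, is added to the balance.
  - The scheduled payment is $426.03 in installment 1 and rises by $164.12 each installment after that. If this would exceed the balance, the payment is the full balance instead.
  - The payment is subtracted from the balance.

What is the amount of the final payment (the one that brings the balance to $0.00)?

$779.25

Installment 1: $5,150.22 +$92.43 interest = $5,242.65; pay $426.03 → $4,816.62
Installment 2: $4,816.62 +$92.43 interest = $4,909.05; pay $590.15 → $4,318.90
Installment 3: $4,318.90 +$92.43 interest = $4,411.33; pay $754.27 → $3,657.06
Installment 4: $3,657.06 +$92.43 interest = $3,749.49; pay $918.39 → $2,831.10
Installment 5: $2,831.10 +$92.43 interest = $2,923.53; pay $1,082.51 → $1,841.02
Installment 6: $1,841.02 +$92.43 interest = $1,933.45; pay $1,246.63 → $686.82
Installment 7: $686.82 +$92.43 interest = $779.25; pay $779.25 → $0.00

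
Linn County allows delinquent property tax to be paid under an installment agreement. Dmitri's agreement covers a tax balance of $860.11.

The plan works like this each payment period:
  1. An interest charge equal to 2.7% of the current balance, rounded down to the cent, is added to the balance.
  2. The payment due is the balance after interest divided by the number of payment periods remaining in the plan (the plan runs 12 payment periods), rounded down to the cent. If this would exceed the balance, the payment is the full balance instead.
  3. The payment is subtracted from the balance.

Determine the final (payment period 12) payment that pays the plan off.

$98.67

# | Opening | Interest | Payment | End bal
1 | $860.11 | $23.22 | $73.61 | $809.72
2 | $809.72 | $21.86 | $75.59 | $755.99
3 | $755.99 | $20.41 | $77.64 | $698.76
4 | $698.76 | $18.86 | $79.73 | $637.89
5 | $637.89 | $17.22 | $81.88 | $573.23
6 | $573.23 | $15.47 | $84.10 | $504.60
7 | $504.60 | $13.62 | $86.37 | $431.85
8 | $431.85 | $11.65 | $88.70 | $354.80
9 | $354.80 | $9.57 | $91.09 | $273.28
10 | $273.28 | $7.37 | $93.55 | $187.10
11 | $187.10 | $5.05 | $96.07 | $96.08
12 | $96.08 | $2.59 | $98.67 | $0.00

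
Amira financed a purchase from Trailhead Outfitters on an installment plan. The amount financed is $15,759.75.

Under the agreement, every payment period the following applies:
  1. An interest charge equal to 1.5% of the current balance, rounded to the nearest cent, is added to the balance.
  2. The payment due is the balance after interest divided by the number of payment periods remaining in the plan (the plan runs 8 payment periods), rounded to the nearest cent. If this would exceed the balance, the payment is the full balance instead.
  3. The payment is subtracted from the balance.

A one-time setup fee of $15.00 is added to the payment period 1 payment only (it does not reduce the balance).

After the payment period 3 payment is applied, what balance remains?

Payment period 1: $15,759.75 +$236.40 interest = $15,996.15; pay $1,999.52 (+ $15.00 fee) → $13,996.63
Payment period 2: $13,996.63 +$209.95 interest = $14,206.58; pay $2,029.51 → $12,177.07
Payment period 3: $12,177.07 +$182.66 interest = $12,359.73; pay $2,059.96 → $10,299.77

$10,299.77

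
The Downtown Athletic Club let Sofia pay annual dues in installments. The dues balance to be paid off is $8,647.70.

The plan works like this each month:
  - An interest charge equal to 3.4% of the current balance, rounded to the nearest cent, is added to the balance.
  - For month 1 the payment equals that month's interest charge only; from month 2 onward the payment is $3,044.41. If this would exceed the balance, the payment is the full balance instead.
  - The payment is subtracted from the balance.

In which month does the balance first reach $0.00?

5

Month 1: $8,647.70 +$294.02 interest = $8,941.72; pay $294.02 → $8,647.70
Month 2: $8,647.70 +$294.02 interest = $8,941.72; pay $3,044.41 → $5,897.31
Month 3: $5,897.31 +$200.51 interest = $6,097.82; pay $3,044.41 → $3,053.41
Month 4: $3,053.41 +$103.82 interest = $3,157.23; pay $3,044.41 → $112.82
Month 5: $112.82 +$3.84 interest = $116.66; pay $116.66 → $0.00
Balance reaches $0.00 in month 5.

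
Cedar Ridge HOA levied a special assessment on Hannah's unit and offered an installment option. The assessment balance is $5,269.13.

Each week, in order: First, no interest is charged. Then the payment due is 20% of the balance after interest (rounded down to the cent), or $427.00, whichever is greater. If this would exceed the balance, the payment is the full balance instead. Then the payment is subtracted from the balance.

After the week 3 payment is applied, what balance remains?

$2,697.80

Week 1: opening $5,269.13; payment $1,053.82; balance $4,215.31
Week 2: opening $4,215.31; payment $843.06; balance $3,372.25
Week 3: opening $3,372.25; payment $674.45; balance $2,697.80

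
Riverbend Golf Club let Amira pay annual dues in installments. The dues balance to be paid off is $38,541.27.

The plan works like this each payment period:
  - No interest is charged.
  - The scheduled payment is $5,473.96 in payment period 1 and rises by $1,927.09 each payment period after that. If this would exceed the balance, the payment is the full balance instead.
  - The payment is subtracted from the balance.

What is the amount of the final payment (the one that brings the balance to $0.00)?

Payment period 1: opening $38,541.27; payment $5,473.96; balance $33,067.31
Payment period 2: opening $33,067.31; payment $7,401.05; balance $25,666.26
Payment period 3: opening $25,666.26; payment $9,328.14; balance $16,338.12
Payment period 4: opening $16,338.12; payment $11,255.23; balance $5,082.89
Payment period 5: opening $5,082.89; payment $5,082.89; balance $0.00

$5,082.89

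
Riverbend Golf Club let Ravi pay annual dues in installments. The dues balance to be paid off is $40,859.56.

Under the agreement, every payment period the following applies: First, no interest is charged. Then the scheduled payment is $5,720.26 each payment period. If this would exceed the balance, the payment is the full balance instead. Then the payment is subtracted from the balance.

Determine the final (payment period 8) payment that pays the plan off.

Payment period 1: opening $40,859.56; payment $5,720.26; balance $35,139.30
Payment period 2: opening $35,139.30; payment $5,720.26; balance $29,419.04
Payment period 3: opening $29,419.04; payment $5,720.26; balance $23,698.78
Payment period 4: opening $23,698.78; payment $5,720.26; balance $17,978.52
Payment period 5: opening $17,978.52; payment $5,720.26; balance $12,258.26
Payment period 6: opening $12,258.26; payment $5,720.26; balance $6,538.00
Payment period 7: opening $6,538.00; payment $5,720.26; balance $817.74
Payment period 8: opening $817.74; payment $817.74; balance $0.00

$817.74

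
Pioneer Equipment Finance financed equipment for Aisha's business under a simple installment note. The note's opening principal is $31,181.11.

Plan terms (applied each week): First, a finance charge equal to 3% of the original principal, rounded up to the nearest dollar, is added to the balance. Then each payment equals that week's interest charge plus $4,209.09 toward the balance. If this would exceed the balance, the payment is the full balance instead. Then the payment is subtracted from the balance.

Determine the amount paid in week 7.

Week 1: $31,181.11 +$936.00 interest = $32,117.11; pay $5,145.09 → $26,972.02
Week 2: $26,972.02 +$936.00 interest = $27,908.02; pay $5,145.09 → $22,762.93
Week 3: $22,762.93 +$936.00 interest = $23,698.93; pay $5,145.09 → $18,553.84
Week 4: $18,553.84 +$936.00 interest = $19,489.84; pay $5,145.09 → $14,344.75
Week 5: $14,344.75 +$936.00 interest = $15,280.75; pay $5,145.09 → $10,135.66
Week 6: $10,135.66 +$936.00 interest = $11,071.66; pay $5,145.09 → $5,926.57
Week 7: $5,926.57 +$936.00 interest = $6,862.57; pay $5,145.09 → $1,717.48

$5,145.09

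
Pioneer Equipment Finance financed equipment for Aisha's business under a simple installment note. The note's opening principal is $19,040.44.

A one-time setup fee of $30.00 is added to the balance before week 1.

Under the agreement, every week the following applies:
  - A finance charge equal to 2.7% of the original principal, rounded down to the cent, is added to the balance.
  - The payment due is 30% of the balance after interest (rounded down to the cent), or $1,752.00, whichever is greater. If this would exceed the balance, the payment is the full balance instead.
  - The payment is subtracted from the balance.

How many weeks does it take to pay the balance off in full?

9

Week 1: opening $19,070.44; interest $514.09 → $19,584.53; payment $5,875.35; balance $13,709.18
Week 2: opening $13,709.18; interest $514.09 → $14,223.27; payment $4,266.98; balance $9,956.29
Week 3: opening $9,956.29; interest $514.09 → $10,470.38; payment $3,141.11; balance $7,329.27
Week 4: opening $7,329.27; interest $514.09 → $7,843.36; payment $2,353.00; balance $5,490.36
Week 5: opening $5,490.36; interest $514.09 → $6,004.45; payment $1,801.33; balance $4,203.12
Week 6: opening $4,203.12; interest $514.09 → $4,717.21; payment $1,752.00; balance $2,965.21
Week 7: opening $2,965.21; interest $514.09 → $3,479.30; payment $1,752.00; balance $1,727.30
Week 8: opening $1,727.30; interest $514.09 → $2,241.39; payment $1,752.00; balance $489.39
Week 9: opening $489.39; interest $514.09 → $1,003.48; payment $1,003.48; balance $0.00
Balance reaches $0.00 in week 9.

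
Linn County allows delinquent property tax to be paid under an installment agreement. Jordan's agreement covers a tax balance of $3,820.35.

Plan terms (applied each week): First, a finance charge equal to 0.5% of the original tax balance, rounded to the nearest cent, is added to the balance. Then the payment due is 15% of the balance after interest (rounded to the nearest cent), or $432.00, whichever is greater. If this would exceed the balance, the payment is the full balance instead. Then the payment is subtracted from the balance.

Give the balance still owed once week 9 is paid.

Week 1: opening $3,820.35; interest $19.10 → $3,839.45; payment $575.92; balance $3,263.53
Week 2: opening $3,263.53; interest $19.10 → $3,282.63; payment $492.39; balance $2,790.24
Week 3: opening $2,790.24; interest $19.10 → $2,809.34; payment $432.00; balance $2,377.34
Week 4: opening $2,377.34; interest $19.10 → $2,396.44; payment $432.00; balance $1,964.44
Week 5: opening $1,964.44; interest $19.10 → $1,983.54; payment $432.00; balance $1,551.54
Week 6: opening $1,551.54; interest $19.10 → $1,570.64; payment $432.00; balance $1,138.64
Week 7: opening $1,138.64; interest $19.10 → $1,157.74; payment $432.00; balance $725.74
Week 8: opening $725.74; interest $19.10 → $744.84; payment $432.00; balance $312.84
Week 9: opening $312.84; interest $19.10 → $331.94; payment $331.94; balance $0.00

$0.00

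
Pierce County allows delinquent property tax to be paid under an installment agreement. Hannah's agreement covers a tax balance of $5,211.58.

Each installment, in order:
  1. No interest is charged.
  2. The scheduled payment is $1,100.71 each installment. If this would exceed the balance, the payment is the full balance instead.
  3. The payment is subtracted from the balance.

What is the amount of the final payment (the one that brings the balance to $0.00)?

$808.74

Installment 1: $5,211.58 − $1,100.71 → $4,110.87
Installment 2: $4,110.87 − $1,100.71 → $3,010.16
Installment 3: $3,010.16 − $1,100.71 → $1,909.45
Installment 4: $1,909.45 − $1,100.71 → $808.74
Installment 5: $808.74 − $808.74 → $0.00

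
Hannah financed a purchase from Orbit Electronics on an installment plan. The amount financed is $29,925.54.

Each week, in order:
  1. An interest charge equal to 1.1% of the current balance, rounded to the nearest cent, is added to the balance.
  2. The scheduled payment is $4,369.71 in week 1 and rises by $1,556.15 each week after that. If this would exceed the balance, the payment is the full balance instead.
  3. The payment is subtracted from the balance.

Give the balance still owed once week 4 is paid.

$4,089.23

Week 1: $29,925.54 +$329.18 interest = $30,254.72; pay $4,369.71 → $25,885.01
Week 2: $25,885.01 +$284.74 interest = $26,169.75; pay $5,925.86 → $20,243.89
Week 3: $20,243.89 +$222.68 interest = $20,466.57; pay $7,482.01 → $12,984.56
Week 4: $12,984.56 +$142.83 interest = $13,127.39; pay $9,038.16 → $4,089.23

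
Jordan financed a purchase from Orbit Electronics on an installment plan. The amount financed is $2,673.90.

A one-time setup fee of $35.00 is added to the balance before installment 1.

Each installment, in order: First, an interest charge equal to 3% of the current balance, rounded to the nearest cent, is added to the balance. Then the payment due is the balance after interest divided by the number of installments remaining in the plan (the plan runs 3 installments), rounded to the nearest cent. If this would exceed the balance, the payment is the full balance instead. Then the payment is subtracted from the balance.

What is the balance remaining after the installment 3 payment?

Installment 1: $2,708.90 +$81.27 interest = $2,790.17; pay $930.06 → $1,860.11
Installment 2: $1,860.11 +$55.80 interest = $1,915.91; pay $957.96 → $957.95
Installment 3: $957.95 +$28.74 interest = $986.69; pay $986.69 → $0.00

$0.00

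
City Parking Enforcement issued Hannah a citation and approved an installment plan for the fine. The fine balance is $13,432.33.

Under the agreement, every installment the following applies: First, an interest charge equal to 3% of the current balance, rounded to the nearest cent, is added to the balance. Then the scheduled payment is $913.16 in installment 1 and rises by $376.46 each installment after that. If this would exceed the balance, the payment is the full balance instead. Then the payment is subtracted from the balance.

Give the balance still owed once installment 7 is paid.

$1,210.00

Installment 1: $13,432.33 +$402.97 interest = $13,835.30; pay $913.16 → $12,922.14
Installment 2: $12,922.14 +$387.66 interest = $13,309.80; pay $1,289.62 → $12,020.18
Installment 3: $12,020.18 +$360.61 interest = $12,380.79; pay $1,666.08 → $10,714.71
Installment 4: $10,714.71 +$321.44 interest = $11,036.15; pay $2,042.54 → $8,993.61
Installment 5: $8,993.61 +$269.81 interest = $9,263.42; pay $2,419.00 → $6,844.42
Installment 6: $6,844.42 +$205.33 interest = $7,049.75; pay $2,795.46 → $4,254.29
Installment 7: $4,254.29 +$127.63 interest = $4,381.92; pay $3,171.92 → $1,210.00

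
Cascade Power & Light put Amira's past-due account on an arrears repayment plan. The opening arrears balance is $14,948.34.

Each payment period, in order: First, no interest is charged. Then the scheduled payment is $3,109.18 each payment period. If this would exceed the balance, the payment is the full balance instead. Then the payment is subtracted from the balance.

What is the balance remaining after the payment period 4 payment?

Payment period 1: $14,948.34 − $3,109.18 → $11,839.16
Payment period 2: $11,839.16 − $3,109.18 → $8,729.98
Payment period 3: $8,729.98 − $3,109.18 → $5,620.80
Payment period 4: $5,620.80 − $3,109.18 → $2,511.62

$2,511.62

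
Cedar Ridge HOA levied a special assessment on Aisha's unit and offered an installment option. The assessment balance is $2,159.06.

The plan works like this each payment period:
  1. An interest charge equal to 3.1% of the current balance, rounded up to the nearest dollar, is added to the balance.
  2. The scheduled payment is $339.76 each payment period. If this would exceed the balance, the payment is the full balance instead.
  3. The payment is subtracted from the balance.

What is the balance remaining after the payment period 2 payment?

$1,605.54

# | Opening | Interest | Payment | End bal
1 | $2,159.06 | $67.00 | $339.76 | $1,886.30
2 | $1,886.30 | $59.00 | $339.76 | $1,605.54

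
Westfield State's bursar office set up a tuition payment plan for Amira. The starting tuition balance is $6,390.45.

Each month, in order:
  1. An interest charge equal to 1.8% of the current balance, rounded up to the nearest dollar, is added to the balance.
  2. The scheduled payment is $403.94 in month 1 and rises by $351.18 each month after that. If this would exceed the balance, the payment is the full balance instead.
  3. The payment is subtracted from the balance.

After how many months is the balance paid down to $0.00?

# | Opening | Interest | Payment | End bal
1 | $6,390.45 | $116.00 | $403.94 | $6,102.51
2 | $6,102.51 | $110.00 | $755.12 | $5,457.39
3 | $5,457.39 | $99.00 | $1,106.30 | $4,450.09
4 | $4,450.09 | $81.00 | $1,457.48 | $3,073.61
5 | $3,073.61 | $56.00 | $1,808.66 | $1,320.95
6 | $1,320.95 | $24.00 | $1,344.95 | $0.00
Balance reaches $0.00 in month 6.

6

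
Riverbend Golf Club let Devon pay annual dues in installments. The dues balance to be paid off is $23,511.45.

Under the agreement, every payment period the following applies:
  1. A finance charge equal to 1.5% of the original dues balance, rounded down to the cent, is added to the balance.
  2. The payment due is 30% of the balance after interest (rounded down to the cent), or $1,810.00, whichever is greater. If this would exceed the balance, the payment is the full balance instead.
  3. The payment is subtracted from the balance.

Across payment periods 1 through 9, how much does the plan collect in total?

Payment period 1: opening $23,511.45; interest $352.67 → $23,864.12; payment $7,159.23; balance $16,704.89
Payment period 2: opening $16,704.89; interest $352.67 → $17,057.56; payment $5,117.26; balance $11,940.30
Payment period 3: opening $11,940.30; interest $352.67 → $12,292.97; payment $3,687.89; balance $8,605.08
Payment period 4: opening $8,605.08; interest $352.67 → $8,957.75; payment $2,687.32; balance $6,270.43
Payment period 5: opening $6,270.43; interest $352.67 → $6,623.10; payment $1,986.93; balance $4,636.17
Payment period 6: opening $4,636.17; interest $352.67 → $4,988.84; payment $1,810.00; balance $3,178.84
Payment period 7: opening $3,178.84; interest $352.67 → $3,531.51; payment $1,810.00; balance $1,721.51
Payment period 8: opening $1,721.51; interest $352.67 → $2,074.18; payment $1,810.00; balance $264.18
Payment period 9: opening $264.18; interest $352.67 → $616.85; payment $616.85; balance $0.00
Total paid: $26,685.48

$26,685.48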